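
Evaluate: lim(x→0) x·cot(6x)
This is a 0·∞ indeterminate form.

Rewrite 0·∞ as a quotient (0/0 or ∞/∞ form), then apply L'Hôpital's rule:
  lim(x→0) x·cot(6x) = 1/6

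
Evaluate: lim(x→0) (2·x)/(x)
This is a 0/0 indeterminate form.

Apply L'Hôpital's rule: differentiate numerator and denominator separately.
  f(x) = 2·x   ⇒   f'(x) = 2
  g(x) = x   ⇒   g'(x) = 1
  lim(x→0) f'(x)/g'(x) = lim(x→0) (2)/(1)
  = 2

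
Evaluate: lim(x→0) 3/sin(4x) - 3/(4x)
This is an ∞-∞ indeterminate form.

Combine fractions or rationalize to convert ∞-∞ to 0/0 form:
  lim(x→0) 3/sin(4x) - 3/(4x) = 0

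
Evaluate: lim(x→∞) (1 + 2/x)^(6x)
This is an exponential indeterminate form.

For exponential indeterminate forms, take the natural log:
  Let L = lim(x→∞) (1 + 2/x)^(6x)
  Then ln(L) = lim(x→∞) [exponent × ln(base)]
  Evaluate using L'Hôpital or standard limits, then exponentiate.
  L = e^(12)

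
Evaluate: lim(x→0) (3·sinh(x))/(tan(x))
This is a 0/0 indeterminate form.

Apply L'Hôpital's rule: differentiate numerator and denominator separately.
  f(x) = 3·sinh(x)   ⇒   f'(x) = 3·cosh(x)
  g(x) = tan(x)   ⇒   g'(x) = tan(x)^2 + 1
  lim(x→0) f'(x)/g'(x) = lim(x→0) (3·cosh(x))/(tan(x)^2 + 1)
  = 3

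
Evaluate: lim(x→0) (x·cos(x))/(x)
This is a 0/0 indeterminate form.

Apply L'Hôpital's rule: differentiate numerator and denominator separately.
  f(x) = x·cos(x)   ⇒   f'(x) = -x·sin(x) + cos(x)
  g(x) = x   ⇒   g'(x) = 1
  lim(x→0) f'(x)/g'(x) = lim(x→0) (-x·sin(x) + cos(x))/(1)
  = 1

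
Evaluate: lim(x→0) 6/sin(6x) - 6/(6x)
This is an ∞-∞ indeterminate form.

Combine fractions or rationalize to convert ∞-∞ to 0/0 form:
  lim(x→0) 6/sin(6x) - 6/(6x) = 0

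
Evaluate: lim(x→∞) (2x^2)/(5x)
This is an ∞/∞ indeterminate form.

Apply L'Hôpital's rule: differentiate numerator and denominator separately.
  f(x) = 2·x^2   ⇒   f'(x) = 4·x
  g(x) = 5·x   ⇒   g'(x) = 5
  lim(x→∞) f'(x)/g'(x) = lim(x→∞) (4·x)/(5)
  = ∞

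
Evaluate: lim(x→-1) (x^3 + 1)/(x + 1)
This is a standard limit.

Factor or rationalize the expression:
  lim(x→-1) (x^3 + 1)/(x + 1) = 3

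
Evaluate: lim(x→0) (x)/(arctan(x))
This is a 0/0 indeterminate form.

Apply L'Hôpital's rule: differentiate numerator and denominator separately.
  f(x) = x   ⇒   f'(x) = 1
  g(x) = atan(x)   ⇒   g'(x) = 1/(x^2 + 1)
  lim(x→0) f'(x)/g'(x) = lim(x→0) (1)/(1/(x^2 + 1))
  = 1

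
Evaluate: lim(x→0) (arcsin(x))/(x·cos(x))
This is a 0/0 indeterminate form.

Apply L'Hôpital's rule: differentiate numerator and denominator separately.
  f(x) = asin(x)   ⇒   f'(x) = 1/sqrt(1 - x^2)
  g(x) = x·cos(x)   ⇒   g'(x) = -x·sin(x) + cos(x)
  lim(x→0) f'(x)/g'(x) = lim(x→0) (1/sqrt(1 - x^2))/(-x·sin(x) + cos(x))
  = 1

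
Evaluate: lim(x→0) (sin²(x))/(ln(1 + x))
This is a 0/0 indeterminate form.

Apply L'Hôpital's rule: differentiate numerator and denominator separately.
  f(x) = sin(x)^2   ⇒   f'(x) = 2·sin(x)·cos(x)
  g(x) = ln(x + 1)   ⇒   g'(x) = 1/(x + 1)
  lim(x→0) f'(x)/g'(x) = lim(x→0) (2·sin(x)·cos(x))/(1/(x + 1))
  = 0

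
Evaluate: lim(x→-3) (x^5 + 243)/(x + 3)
This is a standard limit.

Factor or rationalize the expression:
  lim(x→-3) (x^5 + 243)/(x + 3) = 405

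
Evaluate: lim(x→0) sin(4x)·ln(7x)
This is a 0·∞ indeterminate form.

Rewrite 0·∞ as a quotient (0/0 or ∞/∞ form), then apply L'Hôpital's rule:
  lim(x→0) sin(4x)·ln(7x) = 0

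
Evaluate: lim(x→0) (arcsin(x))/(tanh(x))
This is a 0/0 indeterminate form.

Apply L'Hôpital's rule: differentiate numerator and denominator separately.
  f(x) = asin(x)   ⇒   f'(x) = 1/sqrt(1 - x^2)
  g(x) = tanh(x)   ⇒   g'(x) = 1 - tanh(x)^2
  lim(x→0) f'(x)/g'(x) = lim(x→0) (1/sqrt(1 - x^2))/(1 - tanh(x)^2)
  = 1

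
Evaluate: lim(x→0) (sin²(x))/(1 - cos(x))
This is a 0/0 indeterminate form.

Apply L'Hôpital's rule: differentiate numerator and denominator separately.
  f(x) = sin(x)^2   ⇒   f'(x) = 2·sin(x)·cos(x)
  g(x) = 1 - cos(x)   ⇒   g'(x) = sin(x)
  lim(x→0) f'(x)/g'(x) = lim(x→0) (2·sin(x)·cos(x))/(sin(x))
  = 2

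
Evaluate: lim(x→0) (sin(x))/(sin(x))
This is a 0/0 indeterminate form.

Apply L'Hôpital's rule: differentiate numerator and denominator separately.
  f(x) = sin(x)   ⇒   f'(x) = cos(x)
  g(x) = sin(x)   ⇒   g'(x) = cos(x)
  lim(x→0) f'(x)/g'(x) = lim(x→0) (cos(x))/(cos(x))
  = 1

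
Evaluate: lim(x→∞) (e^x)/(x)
This is an ∞/∞ indeterminate form.

Apply L'Hôpital's rule: differentiate numerator and denominator separately.
  f(x) = e^(x)   ⇒   f'(x) = e^(x)
  g(x) = x   ⇒   g'(x) = 1
  lim(x→∞) f'(x)/g'(x) = lim(x→∞) (e^(x))/(1)
  = ∞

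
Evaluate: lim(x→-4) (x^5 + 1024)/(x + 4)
This is a standard limit.

Factor or rationalize the expression:
  lim(x→-4) (x^5 + 1024)/(x + 4) = 1280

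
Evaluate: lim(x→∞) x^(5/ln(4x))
This is an exponential indeterminate form.

For exponential indeterminate forms, take the natural log:
  Let L = lim(x→∞) x^(5/ln(4x))
  Then ln(L) = lim(x→∞) [exponent × ln(base)]
  Evaluate using L'Hôpital or standard limits, then exponentiate.
  L = e^(5)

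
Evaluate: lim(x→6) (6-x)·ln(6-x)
This is a 0·∞ indeterminate form.

Rewrite 0·∞ as a quotient (0/0 or ∞/∞ form), then apply L'Hôpital's rule:
  lim(x→6) (6-x)·ln(6-x) = 0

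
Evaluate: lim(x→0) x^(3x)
This is an exponential indeterminate form.

For exponential indeterminate forms, take the natural log:
  Let L = lim(x→0) x^(3x)
  Then ln(L) = lim(x→0) [exponent × ln(base)]
  Evaluate using L'Hôpital or standard limits, then exponentiate.
  L = 1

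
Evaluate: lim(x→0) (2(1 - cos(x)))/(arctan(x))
This is a 0/0 indeterminate form.

Apply L'Hôpital's rule: differentiate numerator and denominator separately.
  f(x) = 2 - 2·cos(x)   ⇒   f'(x) = 2·sin(x)
  g(x) = atan(x)   ⇒   g'(x) = 1/(x^2 + 1)
  lim(x→0) f'(x)/g'(x) = lim(x→0) (2·sin(x))/(1/(x^2 + 1))
  = 0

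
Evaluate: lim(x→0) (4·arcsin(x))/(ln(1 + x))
This is a 0/0 indeterminate form.

Apply L'Hôpital's rule: differentiate numerator and denominator separately.
  f(x) = 4·asin(x)   ⇒   f'(x) = 4/sqrt(1 - x^2)
  g(x) = ln(x + 1)   ⇒   g'(x) = 1/(x + 1)
  lim(x→0) f'(x)/g'(x) = lim(x→0) (4/sqrt(1 - x^2))/(1/(x + 1))
  = 4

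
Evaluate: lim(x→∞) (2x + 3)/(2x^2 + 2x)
This is an ∞/∞ indeterminate form.

Apply L'Hôpital's rule: differentiate numerator and denominator separately.
  f(x) = 2·x + 3   ⇒   f'(x) = 2
  g(x) = 2·x^2 + 2·x   ⇒   g'(x) = 4·x + 2
  lim(x→∞) f'(x)/g'(x) = lim(x→∞) (2)/(4·x + 2)
  = 0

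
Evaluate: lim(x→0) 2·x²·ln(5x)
This is a 0·∞ indeterminate form.

Rewrite 0·∞ as a quotient (0/0 or ∞/∞ form), then apply L'Hôpital's rule:
  lim(x→0) 2·x²·ln(5x) = 0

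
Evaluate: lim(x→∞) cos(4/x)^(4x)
This is an exponential indeterminate form.

For exponential indeterminate forms, take the natural log:
  Let L = lim(x→∞) cos(4/x)^(4x)
  Then ln(L) = lim(x→∞) [exponent × ln(base)]
  Evaluate using L'Hôpital or standard limits, then exponentiate.
  L = 1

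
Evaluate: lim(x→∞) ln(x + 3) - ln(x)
This is an ∞-∞ indeterminate form.

Combine fractions or rationalize to convert ∞-∞ to 0/0 form:
  lim(x→∞) ln(x + 3) - ln(x) = 0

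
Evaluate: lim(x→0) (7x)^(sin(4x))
This is an exponential indeterminate form.

For exponential indeterminate forms, take the natural log:
  Let L = lim(x→0) (7x)^(sin(4x))
  Then ln(L) = lim(x→0) [exponent × ln(base)]
  Evaluate using L'Hôpital or standard limits, then exponentiate.
  L = 1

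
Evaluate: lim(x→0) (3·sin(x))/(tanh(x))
This is a 0/0 indeterminate form.

Apply L'Hôpital's rule: differentiate numerator and denominator separately.
  f(x) = 3·sin(x)   ⇒   f'(x) = 3·cos(x)
  g(x) = tanh(x)   ⇒   g'(x) = 1 - tanh(x)^2
  lim(x→0) f'(x)/g'(x) = lim(x→0) (3·cos(x))/(1 - tanh(x)^2)
  = 3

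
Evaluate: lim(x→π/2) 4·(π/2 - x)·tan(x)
This is a 0·∞ indeterminate form.

Rewrite 0·∞ as a quotient (0/0 or ∞/∞ form), then apply L'Hôpital's rule:
  lim(x→π/2) 4·(π/2 - x)·tan(x) = 4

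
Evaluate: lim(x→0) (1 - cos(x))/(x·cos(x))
This is a 0/0 indeterminate form.

Apply L'Hôpital's rule: differentiate numerator and denominator separately.
  f(x) = 1 - cos(x)   ⇒   f'(x) = sin(x)
  g(x) = x·cos(x)   ⇒   g'(x) = -x·sin(x) + cos(x)
  lim(x→0) f'(x)/g'(x) = lim(x→0) (sin(x))/(-x·sin(x) + cos(x))
  = 0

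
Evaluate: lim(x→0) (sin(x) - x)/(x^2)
This is a 0/0 indeterminate form.

Apply L'Hôpital's rule: differentiate numerator and denominator separately.
  f(x) = -x + sin(x)   ⇒   f'(x) = cos(x) - 1
  g(x) = x^2   ⇒   g'(x) = 2·x
  lim(x→0) f'(x)/g'(x) = lim(x→0) (cos(x) - 1)/(2·x)
  = 0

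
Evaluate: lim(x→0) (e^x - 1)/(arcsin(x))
This is a 0/0 indeterminate form.

Apply L'Hôpital's rule: differentiate numerator and denominator separately.
  f(x) = e^(x) - 1   ⇒   f'(x) = e^(x)
  g(x) = asin(x)   ⇒   g'(x) = 1/sqrt(1 - x^2)
  lim(x→0) f'(x)/g'(x) = lim(x→0) (e^(x))/(1/sqrt(1 - x^2))
  = 1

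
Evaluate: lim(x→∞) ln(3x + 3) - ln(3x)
This is an ∞-∞ indeterminate form.

Combine fractions or rationalize to convert ∞-∞ to 0/0 form:
  lim(x→∞) ln(3x + 3) - ln(3x) = 0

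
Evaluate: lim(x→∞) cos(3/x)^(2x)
This is an exponential indeterminate form.

For exponential indeterminate forms, take the natural log:
  Let L = lim(x→∞) cos(3/x)^(2x)
  Then ln(L) = lim(x→∞) [exponent × ln(base)]
  Evaluate using L'Hôpital or standard limits, then exponentiate.
  L = 1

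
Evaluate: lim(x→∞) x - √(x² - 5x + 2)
This is an ∞-∞ indeterminate form.

Combine fractions or rationalize to convert ∞-∞ to 0/0 form:
  lim(x→∞) x - √(x² - 5x + 2) = 5/2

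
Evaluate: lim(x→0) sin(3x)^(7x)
This is an exponential indeterminate form.

For exponential indeterminate forms, take the natural log:
  Let L = lim(x→0) sin(3x)^(7x)
  Then ln(L) = lim(x→0) [exponent × ln(base)]
  Evaluate using L'Hôpital or standard limits, then exponentiate.
  L = 1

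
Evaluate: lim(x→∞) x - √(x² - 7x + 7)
This is an ∞-∞ indeterminate form.

Combine fractions or rationalize to convert ∞-∞ to 0/0 form:
  lim(x→∞) x - √(x² - 7x + 7) = 7/2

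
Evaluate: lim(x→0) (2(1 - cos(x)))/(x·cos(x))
This is a 0/0 indeterminate form.

Apply L'Hôpital's rule: differentiate numerator and denominator separately.
  f(x) = 2 - 2·cos(x)   ⇒   f'(x) = 2·sin(x)
  g(x) = x·cos(x)   ⇒   g'(x) = -x·sin(x) + cos(x)
  lim(x→0) f'(x)/g'(x) = lim(x→0) (2·sin(x))/(-x·sin(x) + cos(x))
  = 0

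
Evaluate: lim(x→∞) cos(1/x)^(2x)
This is an exponential indeterminate form.

For exponential indeterminate forms, take the natural log:
  Let L = lim(x→∞) cos(1/x)^(2x)
  Then ln(L) = lim(x→∞) [exponent × ln(base)]
  Evaluate using L'Hôpital or standard limits, then exponentiate.
  L = 1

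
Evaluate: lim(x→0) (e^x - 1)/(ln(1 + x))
This is a 0/0 indeterminate form.

Apply L'Hôpital's rule: differentiate numerator and denominator separately.
  f(x) = e^(x) - 1   ⇒   f'(x) = e^(x)
  g(x) = ln(x + 1)   ⇒   g'(x) = 1/(x + 1)
  lim(x→0) f'(x)/g'(x) = lim(x→0) (e^(x))/(1/(x + 1))
  = 1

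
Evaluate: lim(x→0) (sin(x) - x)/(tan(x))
This is a 0/0 indeterminate form.

Apply L'Hôpital's rule: differentiate numerator and denominator separately.
  f(x) = -x + sin(x)   ⇒   f'(x) = cos(x) - 1
  g(x) = tan(x)   ⇒   g'(x) = tan(x)^2 + 1
  lim(x→0) f'(x)/g'(x) = lim(x→0) (cos(x) - 1)/(tan(x)^2 + 1)
  = 0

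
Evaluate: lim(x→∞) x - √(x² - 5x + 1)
This is an ∞-∞ indeterminate form.

Combine fractions or rationalize to convert ∞-∞ to 0/0 form:
  lim(x→∞) x - √(x² - 5x + 1) = 5/2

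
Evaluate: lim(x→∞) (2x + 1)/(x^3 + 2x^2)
This is an ∞/∞ indeterminate form.

Apply L'Hôpital's rule: differentiate numerator and denominator separately.
  f(x) = 2·x + 1   ⇒   f'(x) = 2
  g(x) = x^3 + 2·x^2   ⇒   g'(x) = 3·x^2 + 4·x
  lim(x→∞) f'(x)/g'(x) = lim(x→∞) (2)/(3·x^2 + 4·x)
  = 0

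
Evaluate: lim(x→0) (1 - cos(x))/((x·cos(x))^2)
This is a 0/0 indeterminate form.

Apply L'Hôpital's rule: differentiate numerator and denominator separately.
  f(x) = 1 - cos(x)   ⇒   f'(x) = sin(x)
  g(x) = x^2·cos(x)^2   ⇒   g'(x) = -2·x^2·sin(x)·cos(x) + 2·x·cos(x)^2
  lim(x→0) f'(x)/g'(x) = lim(x→0) (sin(x))/(-2·x^2·sin(x)·cos(x) + 2·x·cos(x)^2)
  = 1/2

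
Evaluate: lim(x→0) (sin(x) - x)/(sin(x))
This is a 0/0 indeterminate form.

Apply L'Hôpital's rule: differentiate numerator and denominator separately.
  f(x) = -x + sin(x)   ⇒   f'(x) = cos(x) - 1
  g(x) = sin(x)   ⇒   g'(x) = cos(x)
  lim(x→0) f'(x)/g'(x) = lim(x→0) (cos(x) - 1)/(cos(x))
  = 0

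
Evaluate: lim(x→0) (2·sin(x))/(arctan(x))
This is a 0/0 indeterminate form.

Apply L'Hôpital's rule: differentiate numerator and denominator separately.
  f(x) = 2·sin(x)   ⇒   f'(x) = 2·cos(x)
  g(x) = atan(x)   ⇒   g'(x) = 1/(x^2 + 1)
  lim(x→0) f'(x)/g'(x) = lim(x→0) (2·cos(x))/(1/(x^2 + 1))
  = 2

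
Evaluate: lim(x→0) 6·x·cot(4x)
This is a 0·∞ indeterminate form.

Rewrite 0·∞ as a quotient (0/0 or ∞/∞ form), then apply L'Hôpital's rule:
  lim(x→0) 6·x·cot(4x) = 3/2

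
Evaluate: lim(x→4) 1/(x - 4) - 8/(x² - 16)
This is an ∞-∞ indeterminate form.

Combine fractions or rationalize to convert ∞-∞ to 0/0 form:
  lim(x→4) 1/(x - 4) - 8/(x² - 16) = 1/8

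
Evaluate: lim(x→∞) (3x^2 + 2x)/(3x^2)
This is an ∞/∞ indeterminate form.

Apply L'Hôpital's rule: differentiate numerator and denominator separately.
  f(x) = 3·x^2 + 2·x   ⇒   f'(x) = 6·x + 2
  g(x) = 3·x^2   ⇒   g'(x) = 6·x
  lim(x→∞) f'(x)/g'(x) = lim(x→∞) (6·x + 2)/(6·x)
  = 1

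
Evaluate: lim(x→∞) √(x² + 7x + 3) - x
This is an ∞-∞ indeterminate form.

Combine fractions or rationalize to convert ∞-∞ to 0/0 form:
  lim(x→∞) √(x² + 7x + 3) - x = 7/2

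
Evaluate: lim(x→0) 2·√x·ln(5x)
This is a 0·∞ indeterminate form.

Rewrite 0·∞ as a quotient (0/0 or ∞/∞ form), then apply L'Hôpital's rule:
  lim(x→0) 2·√x·ln(5x) = 0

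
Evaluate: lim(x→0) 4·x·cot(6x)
This is a 0·∞ indeterminate form.

Rewrite 0·∞ as a quotient (0/0 or ∞/∞ form), then apply L'Hôpital's rule:
  lim(x→0) 4·x·cot(6x) = 2/3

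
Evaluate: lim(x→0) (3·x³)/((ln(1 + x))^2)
This is a 0/0 indeterminate form.

Apply L'Hôpital's rule: differentiate numerator and denominator separately.
  f(x) = 3·x^3   ⇒   f'(x) = 9·x^2
  g(x) = ln(x + 1)^2   ⇒   g'(x) = 2·ln(x + 1)/(x + 1)
  lim(x→0) f'(x)/g'(x) = lim(x→0) (9·x^2)/(2·ln(x + 1)/(x + 1))
  = 0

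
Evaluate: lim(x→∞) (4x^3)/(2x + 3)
This is an ∞/∞ indeterminate form.

Apply L'Hôpital's rule: differentiate numerator and denominator separately.
  f(x) = 4·x^3   ⇒   f'(x) = 12·x^2
  g(x) = 2·x + 3   ⇒   g'(x) = 2
  lim(x→∞) f'(x)/g'(x) = lim(x→∞) (12·x^2)/(2)
  = ∞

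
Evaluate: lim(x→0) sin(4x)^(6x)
This is an exponential indeterminate form.

For exponential indeterminate forms, take the natural log:
  Let L = lim(x→0) sin(4x)^(6x)
  Then ln(L) = lim(x→0) [exponent × ln(base)]
  Evaluate using L'Hôpital or standard limits, then exponentiate.
  L = 1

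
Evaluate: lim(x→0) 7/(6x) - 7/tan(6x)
This is an ∞-∞ indeterminate form.

Combine fractions or rationalize to convert ∞-∞ to 0/0 form:
  lim(x→0) 7/(6x) - 7/tan(6x) = 0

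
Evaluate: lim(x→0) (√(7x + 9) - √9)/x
This is a standard limit.

Factor or rationalize the expression:
  lim(x→0) (√(7x + 9) - √9)/x = 7/6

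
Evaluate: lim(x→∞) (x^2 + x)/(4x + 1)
This is an ∞/∞ indeterminate form.

Apply L'Hôpital's rule: differentiate numerator and denominator separately.
  f(x) = x^2 + x   ⇒   f'(x) = 2·x + 1
  g(x) = 4·x + 1   ⇒   g'(x) = 4
  lim(x→∞) f'(x)/g'(x) = lim(x→∞) (2·x + 1)/(4)
  = ∞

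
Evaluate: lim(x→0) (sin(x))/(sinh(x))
This is a 0/0 indeterminate form.

Apply L'Hôpital's rule: differentiate numerator and denominator separately.
  f(x) = sin(x)   ⇒   f'(x) = cos(x)
  g(x) = sinh(x)   ⇒   g'(x) = cosh(x)
  lim(x→0) f'(x)/g'(x) = lim(x→0) (cos(x))/(cosh(x))
  = 1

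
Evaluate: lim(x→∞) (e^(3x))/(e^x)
This is an ∞/∞ indeterminate form.

Apply L'Hôpital's rule: differentiate numerator and denominator separately.
  f(x) = e^(3·x)   ⇒   f'(x) = 3·e^(3·x)
  g(x) = e^(x)   ⇒   g'(x) = e^(x)
  lim(x→∞) f'(x)/g'(x) = lim(x→∞) (3·e^(3·x))/(e^(x))
  = ∞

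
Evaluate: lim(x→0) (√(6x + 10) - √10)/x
This is a standard limit.

Factor or rationalize the expression:
  lim(x→0) (√(6x + 10) - √10)/x = 3·sqrt(10)/10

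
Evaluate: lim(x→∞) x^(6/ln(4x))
This is an exponential indeterminate form.

For exponential indeterminate forms, take the natural log:
  Let L = lim(x→∞) x^(6/ln(4x))
  Then ln(L) = lim(x→∞) [exponent × ln(base)]
  Evaluate using L'Hôpital or standard limits, then exponentiate.
  L = e^(6)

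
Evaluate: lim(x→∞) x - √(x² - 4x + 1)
This is an ∞-∞ indeterminate form.

Combine fractions or rationalize to convert ∞-∞ to 0/0 form:
  lim(x→∞) x - √(x² - 4x + 1) = 2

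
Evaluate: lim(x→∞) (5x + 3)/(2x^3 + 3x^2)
This is an ∞/∞ indeterminate form.

Apply L'Hôpital's rule: differentiate numerator and denominator separately.
  f(x) = 5·x + 3   ⇒   f'(x) = 5
  g(x) = 2·x^3 + 3·x^2   ⇒   g'(x) = 6·x^2 + 6·x
  lim(x→∞) f'(x)/g'(x) = lim(x→∞) (5)/(6·x^2 + 6·x)
  = 0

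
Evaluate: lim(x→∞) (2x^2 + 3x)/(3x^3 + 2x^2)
This is an ∞/∞ indeterminate form.

Apply L'Hôpital's rule: differentiate numerator and denominator separately.
  f(x) = 2·x^2 + 3·x   ⇒   f'(x) = 4·x + 3
  g(x) = 3·x^3 + 2·x^2   ⇒   g'(x) = 9·x^2 + 4·x
  lim(x→∞) f'(x)/g'(x) = lim(x→∞) (4·x + 3)/(9·x^2 + 4·x)
  = 0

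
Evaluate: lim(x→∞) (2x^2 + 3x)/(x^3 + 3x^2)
This is an ∞/∞ indeterminate form.

Apply L'Hôpital's rule: differentiate numerator and denominator separately.
  f(x) = 2·x^2 + 3·x   ⇒   f'(x) = 4·x + 3
  g(x) = x^3 + 3·x^2   ⇒   g'(x) = 3·x^2 + 6·x
  lim(x→∞) f'(x)/g'(x) = lim(x→∞) (4·x + 3)/(3·x^2 + 6·x)
  = 0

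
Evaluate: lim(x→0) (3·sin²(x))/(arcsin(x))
This is a 0/0 indeterminate form.

Apply L'Hôpital's rule: differentiate numerator and denominator separately.
  f(x) = 3·sin(x)^2   ⇒   f'(x) = 6·sin(x)·cos(x)
  g(x) = asin(x)   ⇒   g'(x) = 1/sqrt(1 - x^2)
  lim(x→0) f'(x)/g'(x) = lim(x→0) (6·sin(x)·cos(x))/(1/sqrt(1 - x^2))
  = 0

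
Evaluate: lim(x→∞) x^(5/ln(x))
This is an exponential indeterminate form.

For exponential indeterminate forms, take the natural log:
  Let L = lim(x→∞) x^(5/ln(x))
  Then ln(L) = lim(x→∞) [exponent × ln(base)]
  Evaluate using L'Hôpital or standard limits, then exponentiate.
  L = e^(5)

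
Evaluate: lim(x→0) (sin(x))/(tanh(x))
This is a 0/0 indeterminate form.

Apply L'Hôpital's rule: differentiate numerator and denominator separately.
  f(x) = sin(x)   ⇒   f'(x) = cos(x)
  g(x) = tanh(x)   ⇒   g'(x) = 1 - tanh(x)^2
  lim(x→0) f'(x)/g'(x) = lim(x→0) (cos(x))/(1 - tanh(x)^2)
  = 1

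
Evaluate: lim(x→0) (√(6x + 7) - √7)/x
This is a standard limit.

Factor or rationalize the expression:
  lim(x→0) (√(6x + 7) - √7)/x = 3·sqrt(7)/7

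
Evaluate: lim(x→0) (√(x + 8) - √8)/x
This is a standard limit.

Factor or rationalize the expression:
  lim(x→0) (√(x + 8) - √8)/x = sqrt(2)/8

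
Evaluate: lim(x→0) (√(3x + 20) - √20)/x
This is a standard limit.

Factor or rationalize the expression:
  lim(x→0) (√(3x + 20) - √20)/x = 3·sqrt(5)/20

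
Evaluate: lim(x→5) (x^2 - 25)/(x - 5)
This is a standard limit.

Factor or rationalize the expression:
  lim(x→5) (x^2 - 25)/(x - 5) = 10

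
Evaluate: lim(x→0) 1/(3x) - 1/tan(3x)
This is an ∞-∞ indeterminate form.

Combine fractions or rationalize to convert ∞-∞ to 0/0 form:
  lim(x→0) 1/(3x) - 1/tan(3x) = 0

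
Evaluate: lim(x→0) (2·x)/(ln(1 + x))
This is a 0/0 indeterminate form.

Apply L'Hôpital's rule: differentiate numerator and denominator separately.
  f(x) = 2·x   ⇒   f'(x) = 2
  g(x) = ln(x + 1)   ⇒   g'(x) = 1/(x + 1)
  lim(x→0) f'(x)/g'(x) = lim(x→0) (2)/(1/(x + 1))
  = 2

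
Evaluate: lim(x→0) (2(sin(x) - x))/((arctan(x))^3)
This is a 0/0 indeterminate form.

Apply L'Hôpital's rule: differentiate numerator and denominator separately.
  f(x) = -2·x + 2·sin(x)   ⇒   f'(x) = 2·cos(x) - 2
  g(x) = atan(x)^3   ⇒   g'(x) = 3·atan(x)^2/(x^2 + 1)
  lim(x→0) f'(x)/g'(x) = lim(x→0) (2·cos(x) - 2)/(3·atan(x)^2/(x^2 + 1))
  = -1/3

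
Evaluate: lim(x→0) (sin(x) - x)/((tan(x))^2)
This is a 0/0 indeterminate form.

Apply L'Hôpital's rule: differentiate numerator and denominator separately.
  f(x) = -x + sin(x)   ⇒   f'(x) = cos(x) - 1
  g(x) = tan(x)^2   ⇒   g'(x) = (2·tan(x)^2 + 2)·tan(x)
  lim(x→0) f'(x)/g'(x) = lim(x→0) (cos(x) - 1)/((2·tan(x)^2 + 2)·tan(x))
  = 0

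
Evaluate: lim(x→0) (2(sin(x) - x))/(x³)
This is a 0/0 indeterminate form.

Apply L'Hôpital's rule: differentiate numerator and denominator separately.
  f(x) = -2·x + 2·sin(x)   ⇒   f'(x) = 2·cos(x) - 2
  g(x) = x^3   ⇒   g'(x) = 3·x^2
  lim(x→0) f'(x)/g'(x) = lim(x→0) (2·cos(x) - 2)/(3·x^2)
  = -1/3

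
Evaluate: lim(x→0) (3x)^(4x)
This is an exponential indeterminate form.

For exponential indeterminate forms, take the natural log:
  Let L = lim(x→0) (3x)^(4x)
  Then ln(L) = lim(x→0) [exponent × ln(base)]
  Evaluate using L'Hôpital or standard limits, then exponentiate.
  L = 1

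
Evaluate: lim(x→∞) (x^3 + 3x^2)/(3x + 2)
This is an ∞/∞ indeterminate form.

Apply L'Hôpital's rule: differentiate numerator and denominator separately.
  f(x) = x^3 + 3·x^2   ⇒   f'(x) = 3·x^2 + 6·x
  g(x) = 3·x + 2   ⇒   g'(x) = 3
  lim(x→∞) f'(x)/g'(x) = lim(x→∞) (3·x^2 + 6·x)/(3)
  = ∞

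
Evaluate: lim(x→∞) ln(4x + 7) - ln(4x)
This is an ∞-∞ indeterminate form.

Combine fractions or rationalize to convert ∞-∞ to 0/0 form:
  lim(x→∞) ln(4x + 7) - ln(4x) = 0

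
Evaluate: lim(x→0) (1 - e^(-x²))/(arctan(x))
This is a 0/0 indeterminate form.

Apply L'Hôpital's rule: differentiate numerator and denominator separately.
  f(x) = 1 - e^(-x^2)   ⇒   f'(x) = 2·x·e^(-x^2)
  g(x) = atan(x)   ⇒   g'(x) = 1/(x^2 + 1)
  lim(x→0) f'(x)/g'(x) = lim(x→0) (2·x·e^(-x^2))/(1/(x^2 + 1))
  = 0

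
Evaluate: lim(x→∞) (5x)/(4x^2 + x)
This is an ∞/∞ indeterminate form.

Apply L'Hôpital's rule: differentiate numerator and denominator separately.
  f(x) = 5·x   ⇒   f'(x) = 5
  g(x) = 4·x^2 + x   ⇒   g'(x) = 8·x + 1
  lim(x→∞) f'(x)/g'(x) = lim(x→∞) (5)/(8·x + 1)
  = 0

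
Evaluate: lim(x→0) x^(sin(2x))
This is an exponential indeterminate form.

For exponential indeterminate forms, take the natural log:
  Let L = lim(x→0) x^(sin(2x))
  Then ln(L) = lim(x→0) [exponent × ln(base)]
  Evaluate using L'Hôpital or standard limits, then exponentiate.
  L = 1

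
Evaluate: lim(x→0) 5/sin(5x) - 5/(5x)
This is an ∞-∞ indeterminate form.

Combine fractions or rationalize to convert ∞-∞ to 0/0 form:
  lim(x→0) 5/sin(5x) - 5/(5x) = 0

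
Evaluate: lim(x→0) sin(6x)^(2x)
This is an exponential indeterminate form.

For exponential indeterminate forms, take the natural log:
  Let L = lim(x→0) sin(6x)^(2x)
  Then ln(L) = lim(x→0) [exponent × ln(base)]
  Evaluate using L'Hôpital or standard limits, then exponentiate.
  L = 1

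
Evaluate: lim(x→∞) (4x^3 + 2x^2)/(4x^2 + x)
This is an ∞/∞ indeterminate form.

Apply L'Hôpital's rule: differentiate numerator and denominator separately.
  f(x) = 4·x^3 + 2·x^2   ⇒   f'(x) = 12·x^2 + 4·x
  g(x) = 4·x^2 + x   ⇒   g'(x) = 8·x + 1
  lim(x→∞) f'(x)/g'(x) = lim(x→∞) (12·x^2 + 4·x)/(8·x + 1)
  = ∞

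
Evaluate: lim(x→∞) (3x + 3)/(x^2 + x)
This is an ∞/∞ indeterminate form.

Apply L'Hôpital's rule: differentiate numerator and denominator separately.
  f(x) = 3·x + 3   ⇒   f'(x) = 3
  g(x) = x^2 + x   ⇒   g'(x) = 2·x + 1
  lim(x→∞) f'(x)/g'(x) = lim(x→∞) (3)/(2·x + 1)
  = 0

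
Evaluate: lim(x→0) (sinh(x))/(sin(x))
This is a 0/0 indeterminate form.

Apply L'Hôpital's rule: differentiate numerator and denominator separately.
  f(x) = sinh(x)   ⇒   f'(x) = cosh(x)
  g(x) = sin(x)   ⇒   g'(x) = cos(x)
  lim(x→0) f'(x)/g'(x) = lim(x→0) (cosh(x))/(cos(x))
  = 1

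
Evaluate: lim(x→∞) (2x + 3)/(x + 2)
This is an ∞/∞ indeterminate form.

Apply L'Hôpital's rule: differentiate numerator and denominator separately.
  f(x) = 2·x + 3   ⇒   f'(x) = 2
  g(x) = x + 2   ⇒   g'(x) = 1
  lim(x→∞) f'(x)/g'(x) = lim(x→∞) (2)/(1)
  = 2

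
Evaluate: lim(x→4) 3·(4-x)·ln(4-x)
This is a 0·∞ indeterminate form.

Rewrite 0·∞ as a quotient (0/0 or ∞/∞ form), then apply L'Hôpital's rule:
  lim(x→4) 3·(4-x)·ln(4-x) = 0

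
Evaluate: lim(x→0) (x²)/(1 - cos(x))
This is a 0/0 indeterminate form.

Apply L'Hôpital's rule: differentiate numerator and denominator separately.
  f(x) = x^2   ⇒   f'(x) = 2·x
  g(x) = 1 - cos(x)   ⇒   g'(x) = sin(x)
  lim(x→0) f'(x)/g'(x) = lim(x→0) (2·x)/(sin(x))
  = 2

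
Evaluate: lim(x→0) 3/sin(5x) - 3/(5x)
This is an ∞-∞ indeterminate form.

Combine fractions or rationalize to convert ∞-∞ to 0/0 form:
  lim(x→0) 3/sin(5x) - 3/(5x) = 0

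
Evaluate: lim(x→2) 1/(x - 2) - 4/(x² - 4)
This is an ∞-∞ indeterminate form.

Combine fractions or rationalize to convert ∞-∞ to 0/0 form:
  lim(x→2) 1/(x - 2) - 4/(x² - 4) = 1/4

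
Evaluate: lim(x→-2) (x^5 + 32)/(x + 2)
This is a standard limit.

Factor or rationalize the expression:
  lim(x→-2) (x^5 + 32)/(x + 2) = 80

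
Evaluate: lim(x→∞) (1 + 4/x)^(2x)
This is an exponential indeterminate form.

For exponential indeterminate forms, take the natural log:
  Let L = lim(x→∞) (1 + 4/x)^(2x)
  Then ln(L) = lim(x→∞) [exponent × ln(base)]
  Evaluate using L'Hôpital or standard limits, then exponentiate.
  L = e^(8)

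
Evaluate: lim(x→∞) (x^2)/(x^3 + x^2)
This is an ∞/∞ indeterminate form.

Apply L'Hôpital's rule: differentiate numerator and denominator separately.
  f(x) = x^2   ⇒   f'(x) = 2·x
  g(x) = x^3 + x^2   ⇒   g'(x) = 3·x^2 + 2·x
  lim(x→∞) f'(x)/g'(x) = lim(x→∞) (2·x)/(3·x^2 + 2·x)
  = 0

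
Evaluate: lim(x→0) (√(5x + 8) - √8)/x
This is a standard limit.

Factor or rationalize the expression:
  lim(x→0) (√(5x + 8) - √8)/x = 5·sqrt(2)/8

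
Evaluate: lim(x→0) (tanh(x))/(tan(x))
This is a 0/0 indeterminate form.

Apply L'Hôpital's rule: differentiate numerator and denominator separately.
  f(x) = tanh(x)   ⇒   f'(x) = 1 - tanh(x)^2
  g(x) = tan(x)   ⇒   g'(x) = tan(x)^2 + 1
  lim(x→0) f'(x)/g'(x) = lim(x→0) (1 - tanh(x)^2)/(tan(x)^2 + 1)
  = 1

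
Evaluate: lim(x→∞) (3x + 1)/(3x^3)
This is an ∞/∞ indeterminate form.

Apply L'Hôpital's rule: differentiate numerator and denominator separately.
  f(x) = 3·x + 1   ⇒   f'(x) = 3
  g(x) = 3·x^3   ⇒   g'(x) = 9·x^2
  lim(x→∞) f'(x)/g'(x) = lim(x→∞) (3)/(9·x^2)
  = 0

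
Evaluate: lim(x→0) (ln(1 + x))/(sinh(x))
This is a 0/0 indeterminate form.

Apply L'Hôpital's rule: differentiate numerator and denominator separately.
  f(x) = ln(x + 1)   ⇒   f'(x) = 1/(x + 1)
  g(x) = sinh(x)   ⇒   g'(x) = cosh(x)
  lim(x→0) f'(x)/g'(x) = lim(x→0) (1/(x + 1))/(cosh(x))
  = 1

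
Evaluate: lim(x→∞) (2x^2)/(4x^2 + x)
This is an ∞/∞ indeterminate form.

Apply L'Hôpital's rule: differentiate numerator and denominator separately.
  f(x) = 2·x^2   ⇒   f'(x) = 4·x
  g(x) = 4·x^2 + x   ⇒   g'(x) = 8·x + 1
  lim(x→∞) f'(x)/g'(x) = lim(x→∞) (4·x)/(8·x + 1)
  = 1/2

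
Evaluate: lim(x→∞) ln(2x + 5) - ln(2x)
This is an ∞-∞ indeterminate form.

Combine fractions or rationalize to convert ∞-∞ to 0/0 form:
  lim(x→∞) ln(2x + 5) - ln(2x) = 0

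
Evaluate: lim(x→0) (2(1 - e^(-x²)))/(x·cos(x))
This is a 0/0 indeterminate form.

Apply L'Hôpital's rule: differentiate numerator and denominator separately.
  f(x) = 2 - 2·e^(-x^2)   ⇒   f'(x) = 4·x·e^(-x^2)
  g(x) = x·cos(x)   ⇒   g'(x) = -x·sin(x) + cos(x)
  lim(x→0) f'(x)/g'(x) = lim(x→0) (4·x·e^(-x^2))/(-x·sin(x) + cos(x))
  = 0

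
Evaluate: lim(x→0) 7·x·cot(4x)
This is a 0·∞ indeterminate form.

Rewrite 0·∞ as a quotient (0/0 or ∞/∞ form), then apply L'Hôpital's rule:
  lim(x→0) 7·x·cot(4x) = 7/4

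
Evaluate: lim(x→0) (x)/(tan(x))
This is a 0/0 indeterminate form.

Apply L'Hôpital's rule: differentiate numerator and denominator separately.
  f(x) = x   ⇒   f'(x) = 1
  g(x) = tan(x)   ⇒   g'(x) = tan(x)^2 + 1
  lim(x→0) f'(x)/g'(x) = lim(x→0) (1)/(tan(x)^2 + 1)
  = 1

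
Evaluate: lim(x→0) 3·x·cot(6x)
This is a 0·∞ indeterminate form.

Rewrite 0·∞ as a quotient (0/0 or ∞/∞ form), then apply L'Hôpital's rule:
  lim(x→0) 3·x·cot(6x) = 1/2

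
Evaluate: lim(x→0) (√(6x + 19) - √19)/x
This is a standard limit.

Factor or rationalize the expression:
  lim(x→0) (√(6x + 19) - √19)/x = 3·sqrt(19)/19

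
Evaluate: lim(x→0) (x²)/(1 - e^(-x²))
This is a 0/0 indeterminate form.

Apply L'Hôpital's rule: differentiate numerator and denominator separately.
  f(x) = x^2   ⇒   f'(x) = 2·x
  g(x) = 1 - e^(-x^2)   ⇒   g'(x) = 2·x·e^(-x^2)
  lim(x→0) f'(x)/g'(x) = lim(x→0) (2·x)/(2·x·e^(-x^2))
  = 1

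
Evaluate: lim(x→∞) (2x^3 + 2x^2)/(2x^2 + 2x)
This is an ∞/∞ indeterminate form.

Apply L'Hôpital's rule: differentiate numerator and denominator separately.
  f(x) = 2·x^3 + 2·x^2   ⇒   f'(x) = 6·x^2 + 4·x
  g(x) = 2·x^2 + 2·x   ⇒   g'(x) = 4·x + 2
  lim(x→∞) f'(x)/g'(x) = lim(x→∞) (6·x^2 + 4·x)/(4·x + 2)
  = ∞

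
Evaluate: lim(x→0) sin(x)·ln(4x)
This is a 0·∞ indeterminate form.

Rewrite 0·∞ as a quotient (0/0 or ∞/∞ form), then apply L'Hôpital's rule:
  lim(x→0) sin(x)·ln(4x) = 0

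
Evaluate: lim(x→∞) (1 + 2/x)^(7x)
This is an exponential indeterminate form.

For exponential indeterminate forms, take the natural log:
  Let L = lim(x→∞) (1 + 2/x)^(7x)
  Then ln(L) = lim(x→∞) [exponent × ln(base)]
  Evaluate using L'Hôpital or standard limits, then exponentiate.
  L = e^(14)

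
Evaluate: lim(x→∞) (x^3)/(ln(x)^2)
This is an ∞/∞ indeterminate form.

Apply L'Hôpital's rule: differentiate numerator and denominator separately.
  f(x) = x^3   ⇒   f'(x) = 3·x^2
  g(x) = ln(x)^2   ⇒   g'(x) = 2·ln(x)/x
  lim(x→∞) f'(x)/g'(x) = lim(x→∞) (3·x^2)/(2·ln(x)/x)
  = ∞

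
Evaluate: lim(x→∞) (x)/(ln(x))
This is an ∞/∞ indeterminate form.

Apply L'Hôpital's rule: differentiate numerator and denominator separately.
  f(x) = x   ⇒   f'(x) = 1
  g(x) = ln(x)   ⇒   g'(x) = 1/x
  lim(x→∞) f'(x)/g'(x) = lim(x→∞) (1)/(1/x)
  = ∞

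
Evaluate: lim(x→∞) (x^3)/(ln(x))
This is an ∞/∞ indeterminate form.

Apply L'Hôpital's rule: differentiate numerator and denominator separately.
  f(x) = x^3   ⇒   f'(x) = 3·x^2
  g(x) = ln(x)   ⇒   g'(x) = 1/x
  lim(x→∞) f'(x)/g'(x) = lim(x→∞) (3·x^2)/(1/x)
  = ∞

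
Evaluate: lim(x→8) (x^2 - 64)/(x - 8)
This is a standard limit.

Factor or rationalize the expression:
  lim(x→8) (x^2 - 64)/(x - 8) = 16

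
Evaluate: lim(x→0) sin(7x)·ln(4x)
This is a 0·∞ indeterminate form.

Rewrite 0·∞ as a quotient (0/0 or ∞/∞ form), then apply L'Hôpital's rule:
  lim(x→0) sin(7x)·ln(4x) = 0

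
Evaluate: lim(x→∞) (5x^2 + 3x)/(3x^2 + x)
This is an ∞/∞ indeterminate form.

Apply L'Hôpital's rule: differentiate numerator and denominator separately.
  f(x) = 5·x^2 + 3·x   ⇒   f'(x) = 10·x + 3
  g(x) = 3·x^2 + x   ⇒   g'(x) = 6·x + 1
  lim(x→∞) f'(x)/g'(x) = lim(x→∞) (10·x + 3)/(6·x + 1)
  = 5/3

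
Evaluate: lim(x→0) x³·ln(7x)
This is a 0·∞ indeterminate form.

Rewrite 0·∞ as a quotient (0/0 or ∞/∞ form), then apply L'Hôpital's rule:
  lim(x→0) x³·ln(7x) = 0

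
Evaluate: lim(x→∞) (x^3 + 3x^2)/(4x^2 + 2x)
This is an ∞/∞ indeterminate form.

Apply L'Hôpital's rule: differentiate numerator and denominator separately.
  f(x) = x^3 + 3·x^2   ⇒   f'(x) = 3·x^2 + 6·x
  g(x) = 4·x^2 + 2·x   ⇒   g'(x) = 8·x + 2
  lim(x→∞) f'(x)/g'(x) = lim(x→∞) (3·x^2 + 6·x)/(8·x + 2)
  = ∞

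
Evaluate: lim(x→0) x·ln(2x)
This is a 0·∞ indeterminate form.

Rewrite 0·∞ as a quotient (0/0 or ∞/∞ form), then apply L'Hôpital's rule:
  lim(x→0) x·ln(2x) = 0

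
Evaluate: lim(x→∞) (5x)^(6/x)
This is an exponential indeterminate form.

For exponential indeterminate forms, take the natural log:
  Let L = lim(x→∞) (5x)^(6/x)
  Then ln(L) = lim(x→∞) [exponent × ln(base)]
  Evaluate using L'Hôpital or standard limits, then exponentiate.
  L = 1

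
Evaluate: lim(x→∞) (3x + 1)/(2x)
This is an ∞/∞ indeterminate form.

Apply L'Hôpital's rule: differentiate numerator and denominator separately.
  f(x) = 3·x + 1   ⇒   f'(x) = 3
  g(x) = 2·x   ⇒   g'(x) = 2
  lim(x→∞) f'(x)/g'(x) = lim(x→∞) (3)/(2)
  = 3/2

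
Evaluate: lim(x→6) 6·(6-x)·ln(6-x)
This is a 0·∞ indeterminate form.

Rewrite 0·∞ as a quotient (0/0 or ∞/∞ form), then apply L'Hôpital's rule:
  lim(x→6) 6·(6-x)·ln(6-x) = 0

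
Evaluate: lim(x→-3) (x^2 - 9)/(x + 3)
This is a standard limit.

Factor or rationalize the expression:
  lim(x→-3) (x^2 - 9)/(x + 3) = -6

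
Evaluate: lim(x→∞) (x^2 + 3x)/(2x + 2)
This is an ∞/∞ indeterminate form.

Apply L'Hôpital's rule: differentiate numerator and denominator separately.
  f(x) = x^2 + 3·x   ⇒   f'(x) = 2·x + 3
  g(x) = 2·x + 2   ⇒   g'(x) = 2
  lim(x→∞) f'(x)/g'(x) = lim(x→∞) (2·x + 3)/(2)
  = ∞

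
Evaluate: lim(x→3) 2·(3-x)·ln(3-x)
This is a 0·∞ indeterminate form.

Rewrite 0·∞ as a quotient (0/0 or ∞/∞ form), then apply L'Hôpital's rule:
  lim(x→3) 2·(3-x)·ln(3-x) = 0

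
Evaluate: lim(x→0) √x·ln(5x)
This is a 0·∞ indeterminate form.

Rewrite 0·∞ as a quotient (0/0 or ∞/∞ form), then apply L'Hôpital's rule:
  lim(x→0) √x·ln(5x) = 0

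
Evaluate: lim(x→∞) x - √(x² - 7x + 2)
This is an ∞-∞ indeterminate form.

Combine fractions or rationalize to convert ∞-∞ to 0/0 form:
  lim(x→∞) x - √(x² - 7x + 2) = 7/2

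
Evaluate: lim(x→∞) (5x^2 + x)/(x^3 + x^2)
This is an ∞/∞ indeterminate form.

Apply L'Hôpital's rule: differentiate numerator and denominator separately.
  f(x) = 5·x^2 + x   ⇒   f'(x) = 10·x + 1
  g(x) = x^3 + x^2   ⇒   g'(x) = 3·x^2 + 2·x
  lim(x→∞) f'(x)/g'(x) = lim(x→∞) (10·x + 1)/(3·x^2 + 2·x)
  = 0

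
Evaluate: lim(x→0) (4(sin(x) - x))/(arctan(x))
This is a 0/0 indeterminate form.

Apply L'Hôpital's rule: differentiate numerator and denominator separately.
  f(x) = -4·x + 4·sin(x)   ⇒   f'(x) = 4·cos(x) - 4
  g(x) = atan(x)   ⇒   g'(x) = 1/(x^2 + 1)
  lim(x→0) f'(x)/g'(x) = lim(x→0) (4·cos(x) - 4)/(1/(x^2 + 1))
  = 0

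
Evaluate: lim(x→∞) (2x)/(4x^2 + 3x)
This is an ∞/∞ indeterminate form.

Apply L'Hôpital's rule: differentiate numerator and denominator separately.
  f(x) = 2·x   ⇒   f'(x) = 2
  g(x) = 4·x^2 + 3·x   ⇒   g'(x) = 8·x + 3
  lim(x→∞) f'(x)/g'(x) = lim(x→∞) (2)/(8·x + 3)
  = 0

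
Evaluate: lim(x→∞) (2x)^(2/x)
This is an exponential indeterminate form.

For exponential indeterminate forms, take the natural log:
  Let L = lim(x→∞) (2x)^(2/x)
  Then ln(L) = lim(x→∞) [exponent × ln(base)]
  Evaluate using L'Hôpital or standard limits, then exponentiate.
  L = 1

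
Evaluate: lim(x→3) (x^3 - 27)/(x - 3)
This is a standard limit.

Factor or rationalize the expression:
  lim(x→3) (x^3 - 27)/(x - 3) = 27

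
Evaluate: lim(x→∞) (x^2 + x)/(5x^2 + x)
This is an ∞/∞ indeterminate form.

Apply L'Hôpital's rule: differentiate numerator and denominator separately.
  f(x) = x^2 + x   ⇒   f'(x) = 2·x + 1
  g(x) = 5·x^2 + x   ⇒   g'(x) = 10·x + 1
  lim(x→∞) f'(x)/g'(x) = lim(x→∞) (2·x + 1)/(10·x + 1)
  = 1/5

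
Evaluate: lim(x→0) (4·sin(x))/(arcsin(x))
This is a 0/0 indeterminate form.

Apply L'Hôpital's rule: differentiate numerator and denominator separately.
  f(x) = 4·sin(x)   ⇒   f'(x) = 4·cos(x)
  g(x) = asin(x)   ⇒   g'(x) = 1/sqrt(1 - x^2)
  lim(x→0) f'(x)/g'(x) = lim(x→0) (4·cos(x))/(1/sqrt(1 - x^2))
  = 4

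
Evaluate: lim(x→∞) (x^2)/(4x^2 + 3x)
This is an ∞/∞ indeterminate form.

Apply L'Hôpital's rule: differentiate numerator and denominator separately.
  f(x) = x^2   ⇒   f'(x) = 2·x
  g(x) = 4·x^2 + 3·x   ⇒   g'(x) = 8·x + 3
  lim(x→∞) f'(x)/g'(x) = lim(x→∞) (2·x)/(8·x + 3)
  = 1/4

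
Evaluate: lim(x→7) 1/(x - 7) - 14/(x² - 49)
This is an ∞-∞ indeterminate form.

Combine fractions or rationalize to convert ∞-∞ to 0/0 form:
  lim(x→7) 1/(x - 7) - 14/(x² - 49) = 1/14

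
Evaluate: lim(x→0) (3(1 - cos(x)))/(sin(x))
This is a 0/0 indeterminate form.

Apply L'Hôpital's rule: differentiate numerator and denominator separately.
  f(x) = 3 - 3·cos(x)   ⇒   f'(x) = 3·sin(x)
  g(x) = sin(x)   ⇒   g'(x) = cos(x)
  lim(x→0) f'(x)/g'(x) = lim(x→0) (3·sin(x))/(cos(x))
  = 0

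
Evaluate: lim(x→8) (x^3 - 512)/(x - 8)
This is a standard limit.

Factor or rationalize the expression:
  lim(x→8) (x^3 - 512)/(x - 8) = 192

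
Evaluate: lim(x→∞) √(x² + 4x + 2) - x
This is an ∞-∞ indeterminate form.

Combine fractions or rationalize to convert ∞-∞ to 0/0 form:
  lim(x→∞) √(x² + 4x + 2) - x = 2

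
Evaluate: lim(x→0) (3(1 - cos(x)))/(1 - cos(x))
This is a 0/0 indeterminate form.

Apply L'Hôpital's rule: differentiate numerator and denominator separately.
  f(x) = 3 - 3·cos(x)   ⇒   f'(x) = 3·sin(x)
  g(x) = 1 - cos(x)   ⇒   g'(x) = sin(x)
  lim(x→0) f'(x)/g'(x) = lim(x→0) (3·sin(x))/(sin(x))
  = 3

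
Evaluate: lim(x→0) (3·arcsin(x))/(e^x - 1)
This is a 0/0 indeterminate form.

Apply L'Hôpital's rule: differentiate numerator and denominator separately.
  f(x) = 3·asin(x)   ⇒   f'(x) = 3/sqrt(1 - x^2)
  g(x) = e^(x) - 1   ⇒   g'(x) = e^(x)
  lim(x→0) f'(x)/g'(x) = lim(x→0) (3/sqrt(1 - x^2))/(e^(x))
  = 3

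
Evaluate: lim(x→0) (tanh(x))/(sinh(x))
This is a 0/0 indeterminate form.

Apply L'Hôpital's rule: differentiate numerator and denominator separately.
  f(x) = tanh(x)   ⇒   f'(x) = 1 - tanh(x)^2
  g(x) = sinh(x)   ⇒   g'(x) = cosh(x)
  lim(x→0) f'(x)/g'(x) = lim(x→0) (1 - tanh(x)^2)/(cosh(x))
  = 1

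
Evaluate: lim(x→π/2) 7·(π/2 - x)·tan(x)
This is a 0·∞ indeterminate form.

Rewrite 0·∞ as a quotient (0/0 or ∞/∞ form), then apply L'Hôpital's rule:
  lim(x→π/2) 7·(π/2 - x)·tan(x) = 7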